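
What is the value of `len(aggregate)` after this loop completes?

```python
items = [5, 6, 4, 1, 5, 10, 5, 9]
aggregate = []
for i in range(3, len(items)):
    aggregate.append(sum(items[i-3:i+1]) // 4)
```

Number of 4-element averages
`aggregate` takes the values: [] → [4] → [4, 4] → [4, 4, 5] → [4, 4, 5, 5] → [4, 4, 5, 5, 7]
So `len(aggregate)` = 5

Answer: 5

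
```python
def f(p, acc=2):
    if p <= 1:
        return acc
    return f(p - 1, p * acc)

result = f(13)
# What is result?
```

Accumulator trace (n, acc): (13, 2) -> (12, 26) -> (11, 312) -> (10, 3432) -> (9, 34320) -> (8, 308880) -> (7, 2471040) -> (6, 17297280) -> (5, 103783680) -> (4, 518918400) -> (3, 2075673600) -> (2, 6227020800) -> (1, 12454041600) -> return 12454041600

Answer: 12454041600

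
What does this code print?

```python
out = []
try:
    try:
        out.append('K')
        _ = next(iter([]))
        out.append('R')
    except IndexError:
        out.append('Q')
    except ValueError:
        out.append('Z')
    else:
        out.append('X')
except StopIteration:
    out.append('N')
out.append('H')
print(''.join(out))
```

Execution trace: 'K' (try body) → 'N' (outer except StopIteration) → 'H' (after the try/except). Output: KNH

Answer: KNH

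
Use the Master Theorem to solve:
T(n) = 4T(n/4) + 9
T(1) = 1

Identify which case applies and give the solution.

a=4, b=4, f(n)=9. log_4(4) = 1. Since c=0 < 1, Case 1 applies: T(n) = Θ(n^log_b(a)) = O(n).

Answer: O(n) - Case 1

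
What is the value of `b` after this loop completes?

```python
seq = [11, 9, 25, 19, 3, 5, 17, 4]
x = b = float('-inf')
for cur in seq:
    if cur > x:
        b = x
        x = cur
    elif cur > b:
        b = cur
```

Second largest (with repeats) in [11, 9, 25, 19, 3, 5, 17, 4]
`b` takes the values: -inf → 9 → 11 → 19

Answer: 19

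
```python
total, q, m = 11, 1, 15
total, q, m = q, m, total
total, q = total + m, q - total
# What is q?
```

Trace:
`total, q, m = 11, 1, 15` → total = 11; q = 1; m = 15
`total, q, m = q, m, total` → total = 1; q = 15; m = 11
`total, q = total + m, q - total` → total = 12; q = 14
So q = 14

Answer: 14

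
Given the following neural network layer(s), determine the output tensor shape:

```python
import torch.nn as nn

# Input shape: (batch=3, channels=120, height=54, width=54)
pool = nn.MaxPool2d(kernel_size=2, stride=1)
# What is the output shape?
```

Input: (3, 120, 54, 54) -> Output: (3, 120, 53, 53)

Answer: (3, 120, 53, 53)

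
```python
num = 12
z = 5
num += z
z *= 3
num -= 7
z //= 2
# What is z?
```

Trace:
`num = 12` → num = 12
`z = 5` → z = 5
`num += z` → num = 17
`z *= 3` → z = 15
`num -= 7` → num = 10
`z //= 2` → z = 7
So z = 7

Answer: 7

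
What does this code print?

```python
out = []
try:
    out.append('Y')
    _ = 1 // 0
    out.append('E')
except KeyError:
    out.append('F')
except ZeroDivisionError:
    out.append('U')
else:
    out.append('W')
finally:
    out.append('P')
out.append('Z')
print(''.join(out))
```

Execution trace: 'Y' (try body) → 'U' (except ZeroDivisionError) → 'P' (finally) → 'Z' (after the try/except). Output: YUPZ

Answer: YUPZ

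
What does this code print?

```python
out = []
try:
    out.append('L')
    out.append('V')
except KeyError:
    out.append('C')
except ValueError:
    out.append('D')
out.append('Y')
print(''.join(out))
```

Execution trace: 'L' (try body) → 'V' (try body, no exception) → 'Y' (after the try/except). Output: LVY

Answer: LVY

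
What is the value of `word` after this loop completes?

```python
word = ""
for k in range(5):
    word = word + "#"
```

Repeat '#' 5 times
`word` takes the values: "" → "#" → "##" → "###" → "####" → "#####"

Answer: "#####"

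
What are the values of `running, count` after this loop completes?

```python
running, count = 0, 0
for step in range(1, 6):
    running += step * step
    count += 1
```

Sum of squares and count
`running, count` takes the values: (0, 0) → (1, 0) → (1, 1) → (5, 1) → (5, 2) → (14, 2) → (14, 3) → (30, 3) → (30, 4) → (55, 4) → (55, 5)

Answer: 55, 5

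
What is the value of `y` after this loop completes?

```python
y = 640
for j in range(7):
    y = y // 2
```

Halve 7 times: 640 // 2^7 = 5
`y` takes the values: 640 → 320 → 160 → 80 → 40 → 20 → 10 → 5

Answer: 5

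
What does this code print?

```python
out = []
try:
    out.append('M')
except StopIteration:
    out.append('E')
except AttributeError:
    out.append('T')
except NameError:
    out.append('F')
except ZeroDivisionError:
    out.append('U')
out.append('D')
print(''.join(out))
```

Execution trace: 'M' (try body, no exception) → 'D' (after the try/except). Output: MD

Answer: MD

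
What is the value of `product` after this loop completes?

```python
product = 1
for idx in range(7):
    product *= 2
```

2^7 = 128
`product` takes the values: 1 → 2 → 4 → 8 → 16 → 32 → 64 → 128

Answer: 128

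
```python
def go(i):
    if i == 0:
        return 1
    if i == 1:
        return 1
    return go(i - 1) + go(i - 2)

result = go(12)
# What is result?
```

Build up from base cases: go(0)=1, go(1)=1, go(2)=2, go(3)=3, go(4)=5, go(5)=8, go(6)=13, ..., go(12)=233

Answer: 233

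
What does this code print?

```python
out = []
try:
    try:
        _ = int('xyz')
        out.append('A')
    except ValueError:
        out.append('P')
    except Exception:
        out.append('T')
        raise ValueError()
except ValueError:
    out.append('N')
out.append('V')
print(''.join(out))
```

Execution trace: 'P' (except ValueError) → 'V' (after the try/except). Output: PV

Answer: PV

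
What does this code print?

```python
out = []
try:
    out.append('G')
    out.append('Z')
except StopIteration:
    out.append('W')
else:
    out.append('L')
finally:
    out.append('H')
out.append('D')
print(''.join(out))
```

Execution trace: 'G' (try body) → 'Z' (try body, no exception) → 'L' (else) → 'H' (finally) → 'D' (after the try/except). Output: GZLHD

Answer: GZLHD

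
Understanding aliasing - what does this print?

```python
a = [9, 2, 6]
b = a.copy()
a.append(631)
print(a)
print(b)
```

Key concept: list.copy() creates independent copy.
Step by step:
`a = [9, 2, 6]` → a = [9, 2, 6]
`b = a.copy()` → b = [9, 2, 6]
`a.append(631)` → a = [9, 2, 6, 631]
`print(a)` → prints [9, 2, 6, 631]
`print(b)` → prints [9, 2, 6]

Answer:
[9, 2, 6, 631]
[9, 2, 6]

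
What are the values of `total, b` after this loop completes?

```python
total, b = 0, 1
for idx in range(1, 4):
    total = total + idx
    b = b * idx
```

Sum and factorial of 1 to 3
`total, b` takes the values: (0, 1) → (1, 1) → (3, 1) → (3, 2) → (6, 2) → (6, 6)

Answer: 6, 6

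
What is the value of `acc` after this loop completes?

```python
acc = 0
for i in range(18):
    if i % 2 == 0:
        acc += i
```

Sum of even numbers 0 to 17
`acc` takes the values: 0 → 2 → 6 → 12 → 20 → 30 → 42 → 56 → 72

Answer: 72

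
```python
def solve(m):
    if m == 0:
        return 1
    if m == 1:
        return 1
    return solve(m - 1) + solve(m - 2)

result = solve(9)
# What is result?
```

Build up from base cases: solve(0)=1, solve(1)=1, solve(2)=2, solve(3)=3, solve(4)=5, solve(5)=8, solve(6)=13, ..., solve(9)=55

Answer: 55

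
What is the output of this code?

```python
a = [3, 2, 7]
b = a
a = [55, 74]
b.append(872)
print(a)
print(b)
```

Key concept: rebinding vs mutation: a is rebound to a new list, b still points at the original.
Step by step:
`a = [3, 2, 7]` → a = [3, 2, 7]
`b = a` → b = [3, 2, 7] (same object as a)
`a = [55, 74]` → a = [55, 74]
`b.append(872)` → b = [3, 2, 7, 872]
`print(a)` → prints [55, 74]
`print(b)` → prints [3, 2, 7, 872]

Answer:
[55, 74]
[3, 2, 7, 872]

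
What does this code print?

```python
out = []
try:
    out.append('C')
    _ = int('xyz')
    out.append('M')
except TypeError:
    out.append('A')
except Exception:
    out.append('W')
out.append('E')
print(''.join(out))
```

Execution trace: 'C' (try body) → 'W' (except Exception) → 'E' (after the try/except). Output: CWE

Answer: CWE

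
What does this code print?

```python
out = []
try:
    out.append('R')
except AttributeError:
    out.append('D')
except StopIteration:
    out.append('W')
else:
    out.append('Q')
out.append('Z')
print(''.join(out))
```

Execution trace: 'R' (try body, no exception) → 'Q' (else) → 'Z' (after the try/except). Output: RQZ

Answer: RQZ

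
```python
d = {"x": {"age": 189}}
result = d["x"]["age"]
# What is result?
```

Trace:
`d = {"x": {"age": 189}}` → d = {'x': {'age': 189}}
`result = d["x"]["age"]` → result = 189
So result = 189

Answer: 189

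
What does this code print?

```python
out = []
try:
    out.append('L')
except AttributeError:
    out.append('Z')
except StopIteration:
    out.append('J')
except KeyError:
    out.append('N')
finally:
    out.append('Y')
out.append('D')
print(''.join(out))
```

Execution trace: 'L' (try body, no exception) → 'Y' (finally) → 'D' (after the try/except). Output: LYD

Answer: LYD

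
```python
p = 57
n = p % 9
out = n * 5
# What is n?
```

Trace:
`p = 57` → p = 57
`n = p % 9` → n = 3
`out = n * 5` → out = 15
So n = 3

Answer: 3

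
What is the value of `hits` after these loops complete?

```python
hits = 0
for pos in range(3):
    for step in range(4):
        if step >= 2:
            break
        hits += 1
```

Inner breaks at 2, outer runs 3 times
`hits` takes the values: 0 → 1 → 2 → 3 → 4 → 5 → 6

Answer: 6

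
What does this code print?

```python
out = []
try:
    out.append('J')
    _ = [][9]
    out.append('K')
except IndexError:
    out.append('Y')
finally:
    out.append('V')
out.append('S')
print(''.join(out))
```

Execution trace: 'J' (try body) → 'Y' (except IndexError) → 'V' (finally) → 'S' (after the try/except). Output: JYVS

Answer: JYVS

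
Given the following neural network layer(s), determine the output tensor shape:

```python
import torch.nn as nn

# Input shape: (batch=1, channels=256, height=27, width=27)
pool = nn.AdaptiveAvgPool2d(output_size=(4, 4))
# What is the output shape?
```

Input: (1, 256, 27, 27) -> Output: (1, 256, 4, 4)

Answer: (1, 256, 4, 4)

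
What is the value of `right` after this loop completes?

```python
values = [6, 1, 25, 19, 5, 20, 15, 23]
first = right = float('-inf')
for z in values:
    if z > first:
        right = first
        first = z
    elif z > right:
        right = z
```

Second largest (with repeats) in [6, 1, 25, 19, 5, 20, 15, 23]
`right` takes the values: -inf → 1 → 6 → 19 → 20 → 23

Answer: 23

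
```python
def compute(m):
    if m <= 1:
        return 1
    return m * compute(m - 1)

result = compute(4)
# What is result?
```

compute(4) = 4 * 3 * 2 * 1 = 24

Answer: 24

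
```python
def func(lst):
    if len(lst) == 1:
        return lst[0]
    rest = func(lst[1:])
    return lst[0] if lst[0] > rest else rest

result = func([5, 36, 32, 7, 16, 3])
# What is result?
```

Recursive max over [5, 36, 32, 7, 16, 3] = 36

Answer: 36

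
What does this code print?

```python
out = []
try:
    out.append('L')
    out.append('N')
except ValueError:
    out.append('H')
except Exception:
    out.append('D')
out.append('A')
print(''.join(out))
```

Execution trace: 'L' (try body) → 'N' (try body, no exception) → 'A' (after the try/except). Output: LNA

Answer: LNA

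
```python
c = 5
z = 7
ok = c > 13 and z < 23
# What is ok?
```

Trace:
`c = 5` → c = 5
`z = 7` → z = 7
`ok = c > 13 and z < 23` → ok = False
So ok = False

Answer: False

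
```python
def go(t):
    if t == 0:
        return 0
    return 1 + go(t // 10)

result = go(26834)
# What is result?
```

Count of digits of 26834: 5

Answer: 5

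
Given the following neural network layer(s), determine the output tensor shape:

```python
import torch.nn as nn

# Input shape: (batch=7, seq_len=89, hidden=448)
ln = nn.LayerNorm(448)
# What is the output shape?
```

Input: (7, 89, 448) -> Output: (7, 89, 448)

Answer: (7, 89, 448)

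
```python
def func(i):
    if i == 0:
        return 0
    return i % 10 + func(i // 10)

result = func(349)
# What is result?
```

Sum of digits of 349: 9 + 4 + 3 = 16

Answer: 16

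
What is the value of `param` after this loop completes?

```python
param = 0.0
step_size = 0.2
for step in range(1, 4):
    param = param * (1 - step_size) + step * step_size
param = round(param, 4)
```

Moving average with lr=0.2
`param` takes the values: 0.0 → 0.2 → 0.56 → 1.048

Answer: 1.048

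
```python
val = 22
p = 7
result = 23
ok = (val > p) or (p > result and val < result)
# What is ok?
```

Trace:
`val = 22` → val = 22
`p = 7` → p = 7
`result = 23` → result = 23
`ok = (val > p) or (p > result and val < result)` → ok = True
So ok = True

Answer: True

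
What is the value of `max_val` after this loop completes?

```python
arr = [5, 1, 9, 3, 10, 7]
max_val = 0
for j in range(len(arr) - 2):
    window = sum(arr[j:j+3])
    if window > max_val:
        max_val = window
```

Max sum of 3-element window in [5, 1, 9, 3, 10, 7]
`max_val` takes the values: 0 → 15 → 22

Answer: 22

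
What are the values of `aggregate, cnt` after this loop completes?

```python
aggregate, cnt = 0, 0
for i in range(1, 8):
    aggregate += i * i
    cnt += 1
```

Sum of squares and count
`aggregate, cnt` takes the values: (0, 0) → (1, 0) → (1, 1) → (5, 1) → (5, 2) → (14, 2) → (14, 3) → (30, 3) → (30, 4) → (55, 4) → (55, 5) → (91, 5) → (91, 6) → (140, 6) → (140, 7)

Answer: 140, 7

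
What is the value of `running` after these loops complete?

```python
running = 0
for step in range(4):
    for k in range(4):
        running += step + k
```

Sum of all step+k for step,k in 4x4
`running` takes the values: 0 → 1 → 3 → 6 → 7 → 9 → 12 → 16 → 18 → 21 → 25 → 30 → 33 → 37 → 42 → 48

Answer: 48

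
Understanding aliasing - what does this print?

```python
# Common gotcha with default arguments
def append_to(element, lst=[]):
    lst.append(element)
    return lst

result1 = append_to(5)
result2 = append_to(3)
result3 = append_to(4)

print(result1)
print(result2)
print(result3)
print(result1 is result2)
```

Key concept: mutable default argument gotcha.
Step by step:
`result1 = append_to(5)` → result1 = [5]
`result2 = append_to(3)` → result1 = [5, 3] (same object as result2); result2 = [5, 3] (same object as result1)
`result3 = append_to(4)` → result1 = [5, 3, 4] (same object as result2, result3); result2 = [5, 3, 4] (same object as result1, result3); result3 = [5, 3, 4] (same object as result1, result2)
`print(result1)` → prints [5, 3, 4]
`print(result2)` → prints [5, 3, 4]
`print(result3)` → prints [5, 3, 4]
`print(result1 is result2)` → prints True

Answer:
[5, 3, 4]
[5, 3, 4]
[5, 3, 4]
True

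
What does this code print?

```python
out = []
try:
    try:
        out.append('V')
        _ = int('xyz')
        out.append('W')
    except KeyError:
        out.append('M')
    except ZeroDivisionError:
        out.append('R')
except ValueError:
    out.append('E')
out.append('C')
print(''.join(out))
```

Execution trace: 'V' (try body) → 'E' (outer except ValueError) → 'C' (after the try/except). Output: VEC

Answer: VEC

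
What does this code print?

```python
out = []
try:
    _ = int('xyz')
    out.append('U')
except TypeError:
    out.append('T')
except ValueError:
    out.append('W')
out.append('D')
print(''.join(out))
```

Execution trace: 'W' (except ValueError) → 'D' (after the try/except). Output: WD

Answer: WD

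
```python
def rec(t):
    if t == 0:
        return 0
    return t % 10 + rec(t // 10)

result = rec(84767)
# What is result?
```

Sum of digits of 84767: 7 + 6 + 7 + 4 + 8 = 32

Answer: 32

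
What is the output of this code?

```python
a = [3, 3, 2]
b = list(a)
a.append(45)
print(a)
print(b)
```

Key concept: list() constructor creates copy.
Step by step:
`a = [3, 3, 2]` → a = [3, 3, 2]
`b = list(a)` → b = [3, 3, 2]
`a.append(45)` → a = [3, 3, 2, 45]
`print(a)` → prints [3, 3, 2, 45]
`print(b)` → prints [3, 3, 2]

Answer:
[3, 3, 2, 45]
[3, 3, 2]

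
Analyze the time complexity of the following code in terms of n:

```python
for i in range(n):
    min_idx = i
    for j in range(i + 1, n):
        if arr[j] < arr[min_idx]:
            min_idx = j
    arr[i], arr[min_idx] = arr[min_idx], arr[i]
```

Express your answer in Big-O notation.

This is Selection sort. Time complexity: O(n²).

Answer: O(n²)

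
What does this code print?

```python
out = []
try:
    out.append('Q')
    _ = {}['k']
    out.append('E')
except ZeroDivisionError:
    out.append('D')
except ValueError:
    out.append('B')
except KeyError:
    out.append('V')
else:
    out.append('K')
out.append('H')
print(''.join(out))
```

Execution trace: 'Q' (try body) → 'V' (except KeyError) → 'H' (after the try/except). Output: QVH

Answer: QVH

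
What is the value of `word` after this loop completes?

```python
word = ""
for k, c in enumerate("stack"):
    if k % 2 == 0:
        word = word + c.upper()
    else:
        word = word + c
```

Uppercase even positions in 'stack'
`word` takes the values: "" → "S" → "St" → "StA" → "StAc" → "StAcK"

Answer: "StAcK"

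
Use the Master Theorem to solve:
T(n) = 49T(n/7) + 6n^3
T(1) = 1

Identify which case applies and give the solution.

a=49, b=7, f(n)=6n^3. log_7(49) = 2. Since c=3 > 2 and the regularity condition holds (49(n/7)^3 = (49/7^3)n^3 with 49/7^3 < 1), Case 3 applies: T(n) = Θ(f(n)) = O(n^3).

Answer: O(n^3) - Case 3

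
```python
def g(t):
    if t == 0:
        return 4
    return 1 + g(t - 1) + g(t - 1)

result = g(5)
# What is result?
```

g(t) = 1 + 2·g(t-1), g(0)=4. Closed form: (4+1)·2^5 - 1 = 159.

Answer: 159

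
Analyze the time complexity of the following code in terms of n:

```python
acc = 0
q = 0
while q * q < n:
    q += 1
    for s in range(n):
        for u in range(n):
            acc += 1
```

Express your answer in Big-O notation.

Each loop level contributes: √n × n × n. Multiplying the contributions gives O(n^2√n).

Answer: O(n^2√n)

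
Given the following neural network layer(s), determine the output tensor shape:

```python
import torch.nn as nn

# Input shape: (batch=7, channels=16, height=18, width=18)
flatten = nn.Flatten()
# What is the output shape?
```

Input: (7, 16, 18, 18) -> Output: (7, 5184)

Answer: (7, 5184)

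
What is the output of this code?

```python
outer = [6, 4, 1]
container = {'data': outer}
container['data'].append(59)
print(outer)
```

Key concept: dict holds reference to list.
Step by step:
`outer = [6, 4, 1]` → outer = [6, 4, 1]
`container = {'data': outer}` → container = {'data': [6, 4, 1]}
`container['data'].append(59)` → outer = [6, 4, 1, 59]; container = {'data': [6, 4, 1, 59]}
`print(outer)` → prints [6, 4, 1, 59]

Answer: [6, 4, 1, 59]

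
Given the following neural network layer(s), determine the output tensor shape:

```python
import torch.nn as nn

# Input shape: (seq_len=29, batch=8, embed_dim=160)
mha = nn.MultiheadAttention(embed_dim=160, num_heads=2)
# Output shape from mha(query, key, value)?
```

Input: (29, 8, 160) -> Output: (29, 8, 160)

Answer: (29, 8, 160)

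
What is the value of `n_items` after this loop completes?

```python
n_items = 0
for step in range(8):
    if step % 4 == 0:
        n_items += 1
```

Count numbers divisible by 4 in range(8)
`n_items` takes the values: 0 → 1 → 2

Answer: 2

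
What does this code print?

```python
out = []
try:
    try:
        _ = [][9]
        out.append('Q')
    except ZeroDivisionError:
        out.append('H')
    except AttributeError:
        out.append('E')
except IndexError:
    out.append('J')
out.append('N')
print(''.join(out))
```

Execution trace: 'J' (outer except IndexError) → 'N' (after the try/except). Output: JN

Answer: JN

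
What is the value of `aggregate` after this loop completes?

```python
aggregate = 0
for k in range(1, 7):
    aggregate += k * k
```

Sum of squares 1² to 6² = 91
`aggregate` takes the values: 0 → 1 → 5 → 14 → 30 → 55 → 91

Answer: 91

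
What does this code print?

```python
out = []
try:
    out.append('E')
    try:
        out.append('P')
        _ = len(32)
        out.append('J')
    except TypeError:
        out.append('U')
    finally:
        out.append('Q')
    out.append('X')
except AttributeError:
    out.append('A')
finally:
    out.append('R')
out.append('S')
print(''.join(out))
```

Execution trace: 'E' (try body) → 'P' (inner try body) → 'U' (inner except TypeError) → 'Q' (inner finally) → 'X' (try body, no exception) → 'R' (finally) → 'S' (after the try/except). Output: EPUQXRS

Answer: EPUQXRS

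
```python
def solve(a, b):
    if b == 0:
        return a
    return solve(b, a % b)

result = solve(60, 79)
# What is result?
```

solve(60, 79) -> solve(79, 60) -> solve(60, 19) -> solve(19, 3) -> solve(3, 1) -> solve(1, 0) -> 1

Answer: 1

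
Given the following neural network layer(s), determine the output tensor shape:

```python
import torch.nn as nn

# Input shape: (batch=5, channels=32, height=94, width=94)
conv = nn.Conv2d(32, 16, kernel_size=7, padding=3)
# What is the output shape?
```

Input: (5, 32, 94, 94) -> Output: (5, 16, 94, 94)

Answer: (5, 16, 94, 94)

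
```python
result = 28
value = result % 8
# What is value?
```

Trace:
`result = 28` → result = 28
`value = result % 8` → value = 4
So value = 4

Answer: 4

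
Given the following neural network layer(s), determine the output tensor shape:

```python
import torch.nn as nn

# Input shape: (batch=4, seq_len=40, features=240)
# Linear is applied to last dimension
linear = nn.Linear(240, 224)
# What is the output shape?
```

Input: (4, 40, 240) -> Output: (4, 40, 224)

Answer: (4, 40, 224)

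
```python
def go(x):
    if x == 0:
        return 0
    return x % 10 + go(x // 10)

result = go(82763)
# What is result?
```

Sum of digits of 82763: 3 + 6 + 7 + 2 + 8 = 26

Answer: 26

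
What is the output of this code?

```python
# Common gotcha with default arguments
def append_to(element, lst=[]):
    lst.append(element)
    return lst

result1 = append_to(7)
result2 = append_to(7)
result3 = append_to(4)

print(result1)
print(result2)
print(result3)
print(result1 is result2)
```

Key concept: mutable default argument gotcha.
Step by step:
`result1 = append_to(7)` → result1 = [7]
`result2 = append_to(7)` → result1 = [7, 7] (same object as result2); result2 = [7, 7] (same object as result1)
`result3 = append_to(4)` → result1 = [7, 7, 4] (same object as result2, result3); result2 = [7, 7, 4] (same object as result1, result3); result3 = [7, 7, 4] (same object as result1, result2)
`print(result1)` → prints [7, 7, 4]
`print(result2)` → prints [7, 7, 4]
`print(result3)` → prints [7, 7, 4]
`print(result1 is result2)` → prints True

Answer:
[7, 7, 4]
[7, 7, 4]
[7, 7, 4]
True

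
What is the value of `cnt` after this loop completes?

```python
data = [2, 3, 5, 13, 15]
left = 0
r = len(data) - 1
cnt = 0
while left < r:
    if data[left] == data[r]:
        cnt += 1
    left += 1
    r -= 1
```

Count matching pairs from ends
`cnt` takes the values: 0

Answer: 0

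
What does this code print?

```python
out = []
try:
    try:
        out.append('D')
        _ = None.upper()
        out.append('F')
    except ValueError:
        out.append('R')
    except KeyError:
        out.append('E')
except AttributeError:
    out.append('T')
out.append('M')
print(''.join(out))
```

Execution trace: 'D' (inner try body) → 'T' (outer except AttributeError) → 'M' (after the try/except). Output: DTM

Answer: DTM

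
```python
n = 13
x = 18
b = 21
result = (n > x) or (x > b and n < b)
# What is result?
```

Trace:
`n = 13` → n = 13
`x = 18` → x = 18
`b = 21` → b = 21
`result = (n > x) or (x > b and n < b)` → result = False
So result = False

Answer: False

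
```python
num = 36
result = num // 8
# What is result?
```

Trace:
`num = 36` → num = 36
`result = num // 8` → result = 4
So result = 4

Answer: 4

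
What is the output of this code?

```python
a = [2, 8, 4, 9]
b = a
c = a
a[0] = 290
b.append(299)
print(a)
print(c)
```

Key concept: multiple aliases.
Step by step:
`a = [2, 8, 4, 9]` → a = [2, 8, 4, 9]
`b = a` → b = [2, 8, 4, 9] (same object as a)
`c = a` → c = [2, 8, 4, 9] (same object as a, b)
`a[0] = 290` → a = [290, 8, 4, 9] (same object as b, c); b = [290, 8, 4, 9] (same object as a, c); c = [290, 8, 4, 9] (same object as a, b)
`b.append(299)` → a = [290, 8, 4, 9, 299] (same object as b, c); b = [290, 8, 4, 9, 299] (same object as a, c); c = [290, 8, 4, 9, 299] (same object as a, b)
`print(a)` → prints [290, 8, 4, 9, 299]
`print(c)` → prints [290, 8, 4, 9, 299]

Answer:
[290, 8, 4, 9, 299]
[290, 8, 4, 9, 299]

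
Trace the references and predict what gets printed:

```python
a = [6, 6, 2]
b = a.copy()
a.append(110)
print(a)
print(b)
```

Key concept: list.copy() creates independent copy.
Step by step:
`a = [6, 6, 2]` → a = [6, 6, 2]
`b = a.copy()` → b = [6, 6, 2]
`a.append(110)` → a = [6, 6, 2, 110]
`print(a)` → prints [6, 6, 2, 110]
`print(b)` → prints [6, 6, 2]

Answer:
[6, 6, 2, 110]
[6, 6, 2]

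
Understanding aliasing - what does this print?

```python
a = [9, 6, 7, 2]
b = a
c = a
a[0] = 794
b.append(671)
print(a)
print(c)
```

Key concept: multiple aliases.
Step by step:
`a = [9, 6, 7, 2]` → a = [9, 6, 7, 2]
`b = a` → b = [9, 6, 7, 2] (same object as a)
`c = a` → c = [9, 6, 7, 2] (same object as a, b)
`a[0] = 794` → a = [794, 6, 7, 2] (same object as b, c); b = [794, 6, 7, 2] (same object as a, c); c = [794, 6, 7, 2] (same object as a, b)
`b.append(671)` → a = [794, 6, 7, 2, 671] (same object as b, c); b = [794, 6, 7, 2, 671] (same object as a, c); c = [794, 6, 7, 2, 671] (same object as a, b)
`print(a)` → prints [794, 6, 7, 2, 671]
`print(c)` → prints [794, 6, 7, 2, 671]

Answer:
[794, 6, 7, 2, 671]
[794, 6, 7, 2, 671]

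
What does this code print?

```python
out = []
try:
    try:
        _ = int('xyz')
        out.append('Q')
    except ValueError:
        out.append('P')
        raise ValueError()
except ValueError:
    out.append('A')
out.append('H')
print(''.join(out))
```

Execution trace: 'P' (inner except ValueError) → 'A' (outer except ValueError) → 'H' (after the try/except). Output: PAH

Answer: PAH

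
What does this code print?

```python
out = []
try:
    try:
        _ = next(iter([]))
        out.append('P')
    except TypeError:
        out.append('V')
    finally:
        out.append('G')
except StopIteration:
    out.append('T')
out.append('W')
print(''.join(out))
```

Execution trace: 'G' (finally) → 'T' (outer except StopIteration) → 'W' (after the try/except). Output: GTW

Answer: GTW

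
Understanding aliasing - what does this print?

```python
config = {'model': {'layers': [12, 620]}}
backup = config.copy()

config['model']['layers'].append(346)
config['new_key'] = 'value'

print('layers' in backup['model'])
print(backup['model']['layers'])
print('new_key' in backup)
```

Key concept: shallow copy gotcha with nested dict.
Step by step:
`config = {'model': {'layers': [12, 620]}}` → config = {'model': {'layers': [12, 620]}}
`backup = config.copy()` → backup = {'model': {'layers': [12, 620]}}
`config['model']['layers'].append(346)` → config = {'model': {'layers': [12, 620, 346]}}; backup = {'model': {'layers': [12, 620, 346]}}
`config['new_key'] = 'value'` → config = {'model': {'layers': [12, 620, 346]}, 'new_key': 'value'}
`print('layers' in backup['model'])` → prints True
`print(backup['model']['layers'])` → prints [12, 620, 346]
`print('new_key' in backup)` → prints False

Answer:
True
[12, 620, 346]
False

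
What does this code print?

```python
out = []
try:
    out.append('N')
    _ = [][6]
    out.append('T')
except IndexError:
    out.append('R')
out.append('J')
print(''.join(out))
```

Execution trace: 'N' (try body) → 'R' (except IndexError) → 'J' (after the try/except). Output: NRJ

Answer: NRJ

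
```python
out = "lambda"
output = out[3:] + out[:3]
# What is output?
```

Trace:
`out = "lambda"` → out = 'lambda'
`output = out[3:] + out[:3]` → output = 'bdalam'
So output = 'bdalam'

Answer: 'bdalam'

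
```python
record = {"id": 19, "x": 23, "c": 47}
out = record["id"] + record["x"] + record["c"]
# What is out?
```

Trace:
`record = {"id": 19, "x": 23, "c": 47}` → record = {'id': 19, 'x': 23, 'c': 47}
`out = record["id"] + record["x"] + record["c"]` → out = 89
So out = 89

Answer: 89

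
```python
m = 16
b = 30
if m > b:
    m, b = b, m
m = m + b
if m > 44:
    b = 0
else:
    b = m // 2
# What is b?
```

Trace:
`m = 16` → m = 16
`b = 30` → b = 30
`if m > b: ...` → m > b is False → no variable changes
`m = m + b` → m = 46
`if m > 44: ...` → m > 44 is True → b = 0
So b = 0

Answer: 0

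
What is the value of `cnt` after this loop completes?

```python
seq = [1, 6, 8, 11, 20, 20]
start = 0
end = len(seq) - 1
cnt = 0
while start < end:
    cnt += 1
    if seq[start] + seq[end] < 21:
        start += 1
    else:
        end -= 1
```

Steps to find pair summing to 21
`cnt` takes the values: 0 → 1 → 2 → 3 → 4 → 5

Answer: 5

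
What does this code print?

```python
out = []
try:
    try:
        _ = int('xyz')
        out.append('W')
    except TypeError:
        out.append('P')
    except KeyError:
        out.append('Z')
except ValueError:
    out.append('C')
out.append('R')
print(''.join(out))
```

Execution trace: 'C' (outer except ValueError) → 'R' (after the try/except). Output: CR

Answer: CR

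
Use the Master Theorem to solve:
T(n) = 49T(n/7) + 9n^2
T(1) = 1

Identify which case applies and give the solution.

a=49, b=7, f(n)=9n^2. log_7(49) = 2. Since c=2 = 2, Case 2 applies: T(n) = Θ(n^log_b(a) · log n) = O(n^2 log n).

Answer: O(n^2 log n) - Case 2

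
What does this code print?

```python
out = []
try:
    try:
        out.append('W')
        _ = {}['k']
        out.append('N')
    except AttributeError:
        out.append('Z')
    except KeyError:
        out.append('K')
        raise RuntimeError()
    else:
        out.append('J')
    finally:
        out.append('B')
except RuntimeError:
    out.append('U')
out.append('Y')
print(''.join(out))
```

Execution trace: 'W' (inner try body) → 'K' (inner except KeyError) → 'B' (inner finally) → 'U' (outer except RuntimeError) → 'Y' (after the try/except). Output: WKBUY

Answer: WKBUY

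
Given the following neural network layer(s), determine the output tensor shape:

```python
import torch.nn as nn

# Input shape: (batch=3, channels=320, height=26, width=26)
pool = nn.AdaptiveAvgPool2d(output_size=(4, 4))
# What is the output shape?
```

Input: (3, 320, 26, 26) -> Output: (3, 320, 4, 4)

Answer: (3, 320, 4, 4)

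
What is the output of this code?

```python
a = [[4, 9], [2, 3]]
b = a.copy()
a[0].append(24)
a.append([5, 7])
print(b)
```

Key concept: shallow copy with nested lists.
Step by step:
`a = [[4, 9], [2, 3]]` → a = [[4, 9], [2, 3]]
`b = a.copy()` → b = [[4, 9], [2, 3]]
`a[0].append(24)` → a = [[4, 9, 24], [2, 3]]; b = [[4, 9, 24], [2, 3]]
`a.append([5, 7])` → a = [[4, 9, 24], [2, 3], [5, 7]]
`print(b)` → prints [[4, 9, 24], [2, 3]]

Answer: [[4, 9, 24], [2, 3]]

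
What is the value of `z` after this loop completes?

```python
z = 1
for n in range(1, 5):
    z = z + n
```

Start at 1, add 1 through 4
`z` takes the values: 1 → 2 → 4 → 7 → 11

Answer: 11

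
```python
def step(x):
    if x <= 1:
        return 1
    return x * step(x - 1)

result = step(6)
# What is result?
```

step(6) = 6 * 5 * 4 * 3 * 2 * 1 = 720

Answer: 720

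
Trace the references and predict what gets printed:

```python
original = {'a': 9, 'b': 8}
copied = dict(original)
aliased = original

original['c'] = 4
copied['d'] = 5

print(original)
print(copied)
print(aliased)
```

Key concept: dict() creates copy, assignment creates alias.
Step by step:
`original = {'a': 9, 'b': 8}` → original = {'a': 9, 'b': 8}
`copied = dict(original)` → copied = {'a': 9, 'b': 8}
`aliased = original` → aliased = {'a': 9, 'b': 8} (same object as original)
`original['c'] = 4` → original = {'a': 9, 'b': 8, 'c': 4} (same object as aliased); aliased = {'a': 9, 'b': 8, 'c': 4} (same object as original)
`copied['d'] = 5` → copied = {'a': 9, 'b': 8, 'd': 5}
`print(original)` → prints {'a': 9, 'b': 8, 'c': 4}
`print(copied)` → prints {'a': 9, 'b': 8, 'd': 5}
`print(aliased)` → prints {'a': 9, 'b': 8, 'c': 4}

Answer:
{'a': 9, 'b': 8, 'c': 4}
{'a': 9, 'b': 8, 'd': 5}
{'a': 9, 'b': 8, 'c': 4}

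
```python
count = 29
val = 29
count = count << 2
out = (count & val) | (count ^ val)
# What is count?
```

Trace:
`count = 29` → count = 29
`val = 29` → val = 29
`count = count << 2` → count = 116
`out = (count & val) | (count ^ val)` → out = 125
So count = 116

Answer: 116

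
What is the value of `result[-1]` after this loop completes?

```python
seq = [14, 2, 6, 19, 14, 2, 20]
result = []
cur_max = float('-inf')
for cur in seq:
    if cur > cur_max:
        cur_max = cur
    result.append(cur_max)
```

Running max ends at 20
`result` takes the values: [] → [14] → [14, 14] → [14, 14, 14] → [14, 14, 14, 19] → [14, 14, 14, 19, 19] → [14, 14, 14, 19, 19, 19] → [14, 14, 14, 19, 19, 19, 20]
So `result[-1]` = 20

Answer: 20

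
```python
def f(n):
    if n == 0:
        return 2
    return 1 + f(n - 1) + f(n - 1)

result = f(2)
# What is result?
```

f(n) = 1 + 2·f(n-1), f(0)=2. Closed form: (2+1)·2^2 - 1 = 11.

Answer: 11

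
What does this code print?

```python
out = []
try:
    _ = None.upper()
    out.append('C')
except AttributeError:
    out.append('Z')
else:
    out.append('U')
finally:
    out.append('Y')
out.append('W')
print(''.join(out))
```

Execution trace: 'Z' (except AttributeError) → 'Y' (finally) → 'W' (after the try/except). Output: ZYW

Answer: ZYW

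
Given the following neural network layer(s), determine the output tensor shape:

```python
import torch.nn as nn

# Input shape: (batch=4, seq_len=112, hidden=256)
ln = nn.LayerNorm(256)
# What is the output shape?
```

Input: (4, 112, 256) -> Output: (4, 112, 256)

Answer: (4, 112, 256)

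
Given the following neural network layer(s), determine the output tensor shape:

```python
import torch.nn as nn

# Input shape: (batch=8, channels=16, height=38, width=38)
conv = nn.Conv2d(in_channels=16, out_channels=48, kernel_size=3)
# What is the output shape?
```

Input: (8, 16, 38, 38) -> Output: (8, 48, 36, 36)

Answer: (8, 48, 36, 36)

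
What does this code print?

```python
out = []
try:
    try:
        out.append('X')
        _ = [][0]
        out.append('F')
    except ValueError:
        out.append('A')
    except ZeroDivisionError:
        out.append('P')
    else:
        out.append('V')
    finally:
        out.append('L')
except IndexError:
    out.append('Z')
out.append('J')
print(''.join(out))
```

Execution trace: 'X' (try body) → 'L' (finally) → 'Z' (outer except IndexError) → 'J' (after the try/except). Output: XLZJ

Answer: XLZJ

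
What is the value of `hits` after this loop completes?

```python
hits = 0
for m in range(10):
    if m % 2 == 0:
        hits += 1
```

Count numbers divisible by 2 in range(10)
`hits` takes the values: 0 → 1 → 2 → 3 → 4 → 5

Answer: 5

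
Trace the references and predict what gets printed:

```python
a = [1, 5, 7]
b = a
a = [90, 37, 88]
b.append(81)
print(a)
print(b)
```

Key concept: rebinding vs mutation: a is rebound to a new list, b still points at the original.
Step by step:
`a = [1, 5, 7]` → a = [1, 5, 7]
`b = a` → b = [1, 5, 7] (same object as a)
`a = [90, 37, 88]` → a = [90, 37, 88]
`b.append(81)` → b = [1, 5, 7, 81]
`print(a)` → prints [90, 37, 88]
`print(b)` → prints [1, 5, 7, 81]

Answer:
[90, 37, 88]
[1, 5, 7, 81]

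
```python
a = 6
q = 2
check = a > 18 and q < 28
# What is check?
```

Trace:
`a = 6` → a = 6
`q = 2` → q = 2
`check = a > 18 and q < 28` → check = False
So check = False

Answer: False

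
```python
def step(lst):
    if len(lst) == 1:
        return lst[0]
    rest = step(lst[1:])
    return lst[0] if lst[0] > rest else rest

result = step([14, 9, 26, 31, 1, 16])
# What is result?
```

Recursive max over [14, 9, 26, 31, 1, 16] = 31

Answer: 31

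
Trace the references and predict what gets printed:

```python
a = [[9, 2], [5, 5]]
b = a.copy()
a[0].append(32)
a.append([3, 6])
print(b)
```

Key concept: shallow copy with nested lists.
Step by step:
`a = [[9, 2], [5, 5]]` → a = [[9, 2], [5, 5]]
`b = a.copy()` → b = [[9, 2], [5, 5]]
`a[0].append(32)` → a = [[9, 2, 32], [5, 5]]; b = [[9, 2, 32], [5, 5]]
`a.append([3, 6])` → a = [[9, 2, 32], [5, 5], [3, 6]]
`print(b)` → prints [[9, 2, 32], [5, 5]]

Answer: [[9, 2, 32], [5, 5]]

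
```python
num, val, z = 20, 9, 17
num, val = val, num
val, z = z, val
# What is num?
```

Trace:
`num, val, z = 20, 9, 17` → num = 20; val = 9; z = 17
`num, val = val, num` → num = 9; val = 20
`val, z = z, val` → val = 17; z = 20
So num = 9

Answer: 9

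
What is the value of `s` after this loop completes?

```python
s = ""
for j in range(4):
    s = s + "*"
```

Repeat '*' 4 times
`s` takes the values: "" → "*" → "**" → "***" → "****"

Answer: "****"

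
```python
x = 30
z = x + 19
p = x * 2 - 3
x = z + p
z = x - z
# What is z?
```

Trace:
`x = 30` → x = 30
`z = x + 19` → z = 49
`p = x * 2 - 3` → p = 57
`x = z + p` → x = 106
`z = x - z` → z = 57
So z = 57

Answer: 57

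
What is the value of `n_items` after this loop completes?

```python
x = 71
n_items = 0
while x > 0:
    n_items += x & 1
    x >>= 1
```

Count set bits in 71 (binary: 0b1000111)
`n_items` takes the values: 0 → 1 → 2 → 3 → 4

Answer: 4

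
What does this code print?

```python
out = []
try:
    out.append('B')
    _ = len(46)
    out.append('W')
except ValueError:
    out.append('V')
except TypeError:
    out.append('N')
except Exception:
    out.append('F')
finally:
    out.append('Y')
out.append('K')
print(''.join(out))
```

Execution trace: 'B' (try body) → 'N' (except TypeError) → 'Y' (finally) → 'K' (after the try/except). Output: BNYK

Answer: BNYK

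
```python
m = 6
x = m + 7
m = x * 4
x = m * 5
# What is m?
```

Trace:
`m = 6` → m = 6
`x = m + 7` → x = 13
`m = x * 4` → m = 52
`x = m * 5` → x = 260
So m = 52

Answer: 52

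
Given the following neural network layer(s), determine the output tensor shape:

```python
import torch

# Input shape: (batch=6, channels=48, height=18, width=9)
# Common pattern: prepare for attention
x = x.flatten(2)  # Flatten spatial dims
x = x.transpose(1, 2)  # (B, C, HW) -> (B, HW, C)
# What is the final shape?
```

Input: (6, 48, 18, 9) -> after flatten(2): (6, 48, 162) -> Output: (6, 162, 48)

Answer: (6, 162, 48)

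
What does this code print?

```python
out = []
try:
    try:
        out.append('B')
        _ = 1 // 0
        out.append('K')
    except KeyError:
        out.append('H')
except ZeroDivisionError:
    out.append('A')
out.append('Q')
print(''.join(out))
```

Execution trace: 'B' (try body) → 'A' (outer except ZeroDivisionError) → 'Q' (after the try/except). Output: BAQ

Answer: BAQ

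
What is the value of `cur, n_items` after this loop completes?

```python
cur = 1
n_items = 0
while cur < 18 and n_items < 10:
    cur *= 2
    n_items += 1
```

Double until >= 18 or 10 iterations
`cur, n_items` takes the values: (1, 0) → (2, 0) → (2, 1) → (4, 1) → (4, 2) → (8, 2) → (8, 3) → (16, 3) → (16, 4) → (32, 4) → (32, 5)

Answer: 32, 5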